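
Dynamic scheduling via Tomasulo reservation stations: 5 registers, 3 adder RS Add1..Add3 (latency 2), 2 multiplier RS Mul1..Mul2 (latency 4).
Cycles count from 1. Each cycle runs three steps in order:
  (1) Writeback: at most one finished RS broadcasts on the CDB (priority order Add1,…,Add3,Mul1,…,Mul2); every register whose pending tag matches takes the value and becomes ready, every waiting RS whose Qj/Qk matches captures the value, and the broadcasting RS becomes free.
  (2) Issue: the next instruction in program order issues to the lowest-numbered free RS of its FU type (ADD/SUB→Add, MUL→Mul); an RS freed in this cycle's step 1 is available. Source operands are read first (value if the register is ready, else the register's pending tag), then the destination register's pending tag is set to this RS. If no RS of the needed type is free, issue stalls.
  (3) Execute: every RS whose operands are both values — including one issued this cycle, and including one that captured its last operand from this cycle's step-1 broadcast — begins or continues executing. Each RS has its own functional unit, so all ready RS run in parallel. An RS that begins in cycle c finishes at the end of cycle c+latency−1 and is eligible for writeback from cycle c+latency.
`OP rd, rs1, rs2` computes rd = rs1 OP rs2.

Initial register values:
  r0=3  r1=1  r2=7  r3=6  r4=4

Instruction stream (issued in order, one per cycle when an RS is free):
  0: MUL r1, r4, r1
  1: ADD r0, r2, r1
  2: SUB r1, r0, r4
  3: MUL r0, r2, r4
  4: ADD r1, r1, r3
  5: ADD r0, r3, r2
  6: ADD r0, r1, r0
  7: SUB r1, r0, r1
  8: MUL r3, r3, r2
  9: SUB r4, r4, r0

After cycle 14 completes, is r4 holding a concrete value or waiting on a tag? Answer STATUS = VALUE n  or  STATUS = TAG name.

c1: issue MUL r1<-Mul1 | r0:3,r1:Mul1,r2:7,r3:6,r4:4
c2: issue ADD r0<-Add1 | r0:Add1,r1:Mul1,r2:7,r3:6,r4:4
c3: issue SUB r1<-Add2 | r0:Add1,r1:Add2,r2:7,r3:6,r4:4
c4: issue MUL r0<-Mul2 | r0:Mul2,r1:Add2,r2:7,r3:6,r4:4
c5: CDB Mul1=4; issue ADD r1<-Add3 | r0:Mul2,r1:Add3,r2:7,r3:6,r4:4
c6: stall | r0:Mul2,r1:Add3,r2:7,r3:6,r4:4
c7: CDB Add1=11; issue ADD r0<-Add1 | r0:Add1,r1:Add3,r2:7,r3:6,r4:4
c8: CDB Mul2=28; stall | r0:Add1,r1:Add3,r2:7,r3:6,r4:4
c9: CDB Add1=13; issue ADD r0<-Add1 | r0:Add1,r1:Add3,r2:7,r3:6,r4:4
c10: CDB Add2=7; issue SUB r1<-Add2 | r0:Add1,r1:Add2,r2:7,r3:6,r4:4
c11: issue MUL r3<-Mul1 | r0:Add1,r1:Add2,r2:7,r3:Mul1,r4:4
c12: CDB Add3=13; issue SUB r4<-Add3 | r0:Add1,r1:Add2,r2:7,r3:Mul1,r4:Add3
c13: - | r0:Add1,r1:Add2,r2:7,r3:Mul1,r4:Add3
c14: CDB Add1=26 | r0:26,r1:Add2,r2:7,r3:Mul1,r4:Add3

STATUS = TAG Add3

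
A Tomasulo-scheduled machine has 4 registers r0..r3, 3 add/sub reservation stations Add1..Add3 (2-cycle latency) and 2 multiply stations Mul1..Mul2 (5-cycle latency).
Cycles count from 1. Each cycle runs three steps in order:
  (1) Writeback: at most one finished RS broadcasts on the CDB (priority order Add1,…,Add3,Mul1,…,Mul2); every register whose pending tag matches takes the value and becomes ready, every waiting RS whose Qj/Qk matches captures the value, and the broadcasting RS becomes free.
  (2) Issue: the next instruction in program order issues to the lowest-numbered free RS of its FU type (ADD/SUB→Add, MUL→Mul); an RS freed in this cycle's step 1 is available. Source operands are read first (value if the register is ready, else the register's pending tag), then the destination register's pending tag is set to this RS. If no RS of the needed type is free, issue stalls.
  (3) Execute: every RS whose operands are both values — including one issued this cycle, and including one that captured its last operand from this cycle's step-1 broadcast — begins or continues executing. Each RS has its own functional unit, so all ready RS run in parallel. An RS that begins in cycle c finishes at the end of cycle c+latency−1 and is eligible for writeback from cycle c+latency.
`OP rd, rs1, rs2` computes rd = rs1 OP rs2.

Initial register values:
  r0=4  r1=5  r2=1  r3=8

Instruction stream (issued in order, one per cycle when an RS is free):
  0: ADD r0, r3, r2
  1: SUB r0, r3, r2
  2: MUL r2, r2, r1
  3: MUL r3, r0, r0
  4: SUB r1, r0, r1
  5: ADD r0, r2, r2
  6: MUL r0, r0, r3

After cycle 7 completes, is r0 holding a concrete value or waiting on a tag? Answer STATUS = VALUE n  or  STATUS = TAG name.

cycle 1: issue ADD r0<-Add1 // r0:Add1,r1:5,r2:1,r3:8
cycle 2: issue SUB r0<-Add2 // r0:Add2,r1:5,r2:1,r3:8
cycle 3: CDB Add1=9; issue MUL r2<-Mul1 // r0:Add2,r1:5,r2:Mul1,r3:8
cycle 4: CDB Add2=7; issue MUL r3<-Mul2 // r0:7,r1:5,r2:Mul1,r3:Mul2
cycle 5: issue SUB r1<-Add1 // r0:7,r1:Add1,r2:Mul1,r3:Mul2
cycle 6: issue ADD r0<-Add2 // r0:Add2,r1:Add1,r2:Mul1,r3:Mul2
cycle 7: CDB Add1=2; stall // r0:Add2,r1:2,r2:Mul1,r3:Mul2

STATUS = TAG Add2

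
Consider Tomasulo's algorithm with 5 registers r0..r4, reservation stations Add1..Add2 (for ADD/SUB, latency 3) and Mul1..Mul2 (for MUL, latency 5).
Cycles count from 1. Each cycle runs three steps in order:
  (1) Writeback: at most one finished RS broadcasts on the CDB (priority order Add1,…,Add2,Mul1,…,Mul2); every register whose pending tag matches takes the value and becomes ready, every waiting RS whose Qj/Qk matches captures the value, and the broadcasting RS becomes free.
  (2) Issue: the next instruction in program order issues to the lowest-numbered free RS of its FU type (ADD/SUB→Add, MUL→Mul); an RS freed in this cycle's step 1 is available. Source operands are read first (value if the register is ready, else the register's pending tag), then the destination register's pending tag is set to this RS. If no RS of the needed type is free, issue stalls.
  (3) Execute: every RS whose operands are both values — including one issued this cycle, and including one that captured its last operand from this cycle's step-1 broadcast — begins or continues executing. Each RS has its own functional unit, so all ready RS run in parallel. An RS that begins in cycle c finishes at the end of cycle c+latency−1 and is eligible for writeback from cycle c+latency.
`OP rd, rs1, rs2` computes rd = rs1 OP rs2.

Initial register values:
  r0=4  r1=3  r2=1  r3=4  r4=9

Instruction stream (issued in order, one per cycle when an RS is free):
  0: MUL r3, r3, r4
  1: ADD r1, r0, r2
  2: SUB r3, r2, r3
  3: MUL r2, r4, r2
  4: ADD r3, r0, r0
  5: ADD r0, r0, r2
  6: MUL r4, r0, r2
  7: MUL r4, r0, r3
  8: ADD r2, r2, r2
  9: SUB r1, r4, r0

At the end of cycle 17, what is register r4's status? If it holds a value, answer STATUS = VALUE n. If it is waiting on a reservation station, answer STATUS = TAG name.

cycle 1: issue MUL r3<-Mul1 // r0:4,r1:3,r2:1,r3:Mul1,r4:9
cycle 2: issue ADD r1<-Add1 // r0:4,r1:Add1,r2:1,r3:Mul1,r4:9
cycle 3: issue SUB r3<-Add2 // r0:4,r1:Add1,r2:1,r3:Add2,r4:9
cycle 4: issue MUL r2<-Mul2 // r0:4,r1:Add1,r2:Mul2,r3:Add2,r4:9
cycle 5: CDB Add1=5; issue ADD r3<-Add1 // r0:4,r1:5,r2:Mul2,r3:Add1,r4:9
cycle 6: CDB Mul1=36; stall // r0:4,r1:5,r2:Mul2,r3:Add1,r4:9
cycle 7: stall // r0:4,r1:5,r2:Mul2,r3:Add1,r4:9
cycle 8: CDB Add1=8; issue ADD r0<-Add1 // r0:Add1,r1:5,r2:Mul2,r3:8,r4:9
cycle 9: CDB Add2=-35; issue MUL r4<-Mul1 // r0:Add1,r1:5,r2:Mul2,r3:8,r4:Mul1
cycle 10: CDB Mul2=9; issue MUL r4<-Mul2 // r0:Add1,r1:5,r2:9,r3:8,r4:Mul2
cycle 11: issue ADD r2<-Add2 // r0:Add1,r1:5,r2:Add2,r3:8,r4:Mul2
cycle 12: stall // r0:Add1,r1:5,r2:Add2,r3:8,r4:Mul2
cycle 13: CDB Add1=13; issue SUB r1<-Add1 // r0:13,r1:Add1,r2:Add2,r3:8,r4:Mul2
cycle 14: CDB Add2=18 // r0:13,r1:Add1,r2:18,r3:8,r4:Mul2
cycle 15: - // r0:13,r1:Add1,r2:18,r3:8,r4:Mul2
cycle 16: - // r0:13,r1:Add1,r2:18,r3:8,r4:Mul2
cycle 17: - // r0:13,r1:Add1,r2:18,r3:8,r4:Mul2

STATUS = TAG Mul2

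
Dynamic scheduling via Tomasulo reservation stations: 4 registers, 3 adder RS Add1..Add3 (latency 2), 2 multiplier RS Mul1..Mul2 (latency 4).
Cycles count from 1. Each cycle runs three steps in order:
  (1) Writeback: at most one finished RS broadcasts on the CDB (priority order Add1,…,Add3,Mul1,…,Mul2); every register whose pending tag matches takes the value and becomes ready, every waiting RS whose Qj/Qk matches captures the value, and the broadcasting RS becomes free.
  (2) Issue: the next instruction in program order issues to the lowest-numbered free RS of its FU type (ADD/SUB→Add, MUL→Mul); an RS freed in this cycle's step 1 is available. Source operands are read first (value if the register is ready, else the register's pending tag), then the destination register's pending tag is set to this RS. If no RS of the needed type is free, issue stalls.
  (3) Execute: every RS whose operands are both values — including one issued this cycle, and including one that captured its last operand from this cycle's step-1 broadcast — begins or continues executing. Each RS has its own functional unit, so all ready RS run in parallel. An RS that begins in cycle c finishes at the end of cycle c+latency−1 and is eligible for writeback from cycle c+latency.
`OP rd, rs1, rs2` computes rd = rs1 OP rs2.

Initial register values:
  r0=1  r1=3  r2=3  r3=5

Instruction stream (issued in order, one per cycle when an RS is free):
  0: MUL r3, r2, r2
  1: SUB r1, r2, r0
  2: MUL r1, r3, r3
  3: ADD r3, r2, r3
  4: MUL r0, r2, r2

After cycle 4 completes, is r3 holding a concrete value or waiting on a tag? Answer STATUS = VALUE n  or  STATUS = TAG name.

STATUS = TAG Add1

c1: issue MUL r3<-Mul1 | r0:1,r1:3,r2:3,r3:Mul1
c2: issue SUB r1<-Add1 | r0:1,r1:Add1,r2:3,r3:Mul1
c3: issue MUL r1<-Mul2 | r0:1,r1:Mul2,r2:3,r3:Mul1
c4: CDB Add1=2; issue ADD r3<-Add1 | r0:1,r1:Mul2,r2:3,r3:Add1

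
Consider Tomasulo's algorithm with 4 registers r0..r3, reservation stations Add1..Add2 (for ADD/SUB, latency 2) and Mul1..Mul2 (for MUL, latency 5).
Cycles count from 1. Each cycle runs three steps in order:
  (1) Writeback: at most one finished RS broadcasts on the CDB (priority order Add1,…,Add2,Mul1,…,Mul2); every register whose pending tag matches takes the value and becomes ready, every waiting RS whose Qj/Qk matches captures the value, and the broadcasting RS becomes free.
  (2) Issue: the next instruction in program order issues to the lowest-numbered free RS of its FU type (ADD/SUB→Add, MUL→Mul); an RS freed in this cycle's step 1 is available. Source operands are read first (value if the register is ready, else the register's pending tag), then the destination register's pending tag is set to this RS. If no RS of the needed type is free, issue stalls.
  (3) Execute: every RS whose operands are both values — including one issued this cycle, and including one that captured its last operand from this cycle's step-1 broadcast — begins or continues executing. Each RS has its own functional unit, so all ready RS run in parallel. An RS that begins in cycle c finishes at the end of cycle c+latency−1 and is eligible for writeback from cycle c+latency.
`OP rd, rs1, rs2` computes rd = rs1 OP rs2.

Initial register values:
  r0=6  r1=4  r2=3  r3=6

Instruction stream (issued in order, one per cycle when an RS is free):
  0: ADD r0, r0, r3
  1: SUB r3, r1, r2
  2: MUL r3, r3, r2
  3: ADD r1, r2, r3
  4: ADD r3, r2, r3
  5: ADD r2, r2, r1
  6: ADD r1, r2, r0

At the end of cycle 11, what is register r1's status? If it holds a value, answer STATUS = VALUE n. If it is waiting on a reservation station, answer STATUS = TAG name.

STATUS = VALUE 6

cycle 1: issue ADD r0<-Add1 // r0:Add1,r1:4,r2:3,r3:6
cycle 2: issue SUB r3<-Add2 // r0:Add1,r1:4,r2:3,r3:Add2
cycle 3: CDB Add1=12; issue MUL r3<-Mul1 // r0:12,r1:4,r2:3,r3:Mul1
cycle 4: CDB Add2=1; issue ADD r1<-Add1 // r0:12,r1:Add1,r2:3,r3:Mul1
cycle 5: issue ADD r3<-Add2 // r0:12,r1:Add1,r2:3,r3:Add2
cycle 6: stall // r0:12,r1:Add1,r2:3,r3:Add2
cycle 7: stall // r0:12,r1:Add1,r2:3,r3:Add2
cycle 8: stall // r0:12,r1:Add1,r2:3,r3:Add2
cycle 9: CDB Mul1=3; stall // r0:12,r1:Add1,r2:3,r3:Add2
cycle 10: stall // r0:12,r1:Add1,r2:3,r3:Add2
cycle 11: CDB Add1=6; issue ADD r2<-Add1 // r0:12,r1:6,r2:Add1,r3:Add2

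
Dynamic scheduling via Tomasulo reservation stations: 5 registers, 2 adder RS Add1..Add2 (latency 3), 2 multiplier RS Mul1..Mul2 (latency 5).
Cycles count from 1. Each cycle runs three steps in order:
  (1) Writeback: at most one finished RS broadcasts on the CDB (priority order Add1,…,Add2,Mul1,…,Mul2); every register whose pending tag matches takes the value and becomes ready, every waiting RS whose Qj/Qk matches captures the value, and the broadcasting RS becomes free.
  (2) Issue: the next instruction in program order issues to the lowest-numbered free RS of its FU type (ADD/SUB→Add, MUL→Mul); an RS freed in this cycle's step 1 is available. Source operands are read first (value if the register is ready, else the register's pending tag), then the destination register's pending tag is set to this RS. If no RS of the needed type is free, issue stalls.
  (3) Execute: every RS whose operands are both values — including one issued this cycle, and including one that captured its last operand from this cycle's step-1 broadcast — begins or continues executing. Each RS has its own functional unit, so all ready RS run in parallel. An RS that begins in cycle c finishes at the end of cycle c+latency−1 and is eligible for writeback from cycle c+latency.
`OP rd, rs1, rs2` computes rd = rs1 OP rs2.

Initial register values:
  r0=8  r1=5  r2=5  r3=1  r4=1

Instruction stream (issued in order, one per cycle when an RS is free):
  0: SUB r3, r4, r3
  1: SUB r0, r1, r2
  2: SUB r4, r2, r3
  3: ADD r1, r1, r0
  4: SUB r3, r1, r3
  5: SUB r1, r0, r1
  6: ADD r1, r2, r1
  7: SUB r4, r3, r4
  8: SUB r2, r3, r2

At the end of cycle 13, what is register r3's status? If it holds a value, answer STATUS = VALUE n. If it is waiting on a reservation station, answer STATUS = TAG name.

  c1: issue SUB r3<-Add1  regs: r0:8,r1:5,r2:5,r3:Add1,r4:1
  c2: issue SUB r0<-Add2  regs: r0:Add2,r1:5,r2:5,r3:Add1,r4:1
  c3: stall  regs: r0:Add2,r1:5,r2:5,r3:Add1,r4:1
  c4: CDB Add1=0; issue SUB r4<-Add1  regs: r0:Add2,r1:5,r2:5,r3:0,r4:Add1
  c5: CDB Add2=0; issue ADD r1<-Add2  regs: r0:0,r1:Add2,r2:5,r3:0,r4:Add1
  c6: stall  regs: r0:0,r1:Add2,r2:5,r3:0,r4:Add1
  c7: CDB Add1=5; issue SUB r3<-Add1  regs: r0:0,r1:Add2,r2:5,r3:Add1,r4:5
  c8: CDB Add2=5; issue SUB r1<-Add2  regs: r0:0,r1:Add2,r2:5,r3:Add1,r4:5
  c9: stall  regs: r0:0,r1:Add2,r2:5,r3:Add1,r4:5
  c10: stall  regs: r0:0,r1:Add2,r2:5,r3:Add1,r4:5
  c11: CDB Add1=5; issue ADD r1<-Add1  regs: r0:0,r1:Add1,r2:5,r3:5,r4:5
  c12: CDB Add2=-5; issue SUB r4<-Add2  regs: r0:0,r1:Add1,r2:5,r3:5,r4:Add2
  c13: stall  regs: r0:0,r1:Add1,r2:5,r3:5,r4:Add2

STATUS = VALUE 5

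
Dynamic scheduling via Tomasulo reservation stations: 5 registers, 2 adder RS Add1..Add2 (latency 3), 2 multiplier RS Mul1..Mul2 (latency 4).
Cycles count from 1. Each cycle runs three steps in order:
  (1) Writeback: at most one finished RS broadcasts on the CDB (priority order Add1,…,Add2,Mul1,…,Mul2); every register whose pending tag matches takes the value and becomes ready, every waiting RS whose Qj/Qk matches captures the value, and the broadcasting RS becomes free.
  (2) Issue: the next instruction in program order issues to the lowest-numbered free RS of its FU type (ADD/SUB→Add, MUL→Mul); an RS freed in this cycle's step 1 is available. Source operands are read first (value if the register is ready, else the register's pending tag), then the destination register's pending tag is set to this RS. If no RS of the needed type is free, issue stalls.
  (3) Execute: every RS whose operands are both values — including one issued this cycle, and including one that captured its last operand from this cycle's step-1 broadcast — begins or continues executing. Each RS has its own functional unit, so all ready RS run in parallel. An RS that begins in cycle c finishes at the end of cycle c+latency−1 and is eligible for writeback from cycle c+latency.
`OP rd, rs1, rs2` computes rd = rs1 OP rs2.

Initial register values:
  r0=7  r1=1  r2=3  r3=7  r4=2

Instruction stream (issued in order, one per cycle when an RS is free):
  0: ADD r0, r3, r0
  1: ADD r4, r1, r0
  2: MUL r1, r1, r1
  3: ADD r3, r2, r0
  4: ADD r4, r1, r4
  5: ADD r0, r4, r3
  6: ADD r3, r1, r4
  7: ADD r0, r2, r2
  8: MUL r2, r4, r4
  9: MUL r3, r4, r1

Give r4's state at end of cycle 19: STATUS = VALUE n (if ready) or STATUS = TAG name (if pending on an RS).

  c1: issue ADD r0<-Add1  regs: r0:Add1,r1:1,r2:3,r3:7,r4:2
  c2: issue ADD r4<-Add2  regs: r0:Add1,r1:1,r2:3,r3:7,r4:Add2
  c3: issue MUL r1<-Mul1  regs: r0:Add1,r1:Mul1,r2:3,r3:7,r4:Add2
  c4: CDB Add1=14; issue ADD r3<-Add1  regs: r0:14,r1:Mul1,r2:3,r3:Add1,r4:Add2
  c5: stall  regs: r0:14,r1:Mul1,r2:3,r3:Add1,r4:Add2
  c6: stall  regs: r0:14,r1:Mul1,r2:3,r3:Add1,r4:Add2
  c7: CDB Add1=17; issue ADD r4<-Add1  regs: r0:14,r1:Mul1,r2:3,r3:17,r4:Add1
  c8: CDB Add2=15; issue ADD r0<-Add2  regs: r0:Add2,r1:Mul1,r2:3,r3:17,r4:Add1
  c9: CDB Mul1=1; stall  regs: r0:Add2,r1:1,r2:3,r3:17,r4:Add1
  c10: stall  regs: r0:Add2,r1:1,r2:3,r3:17,r4:Add1
  c11: stall  regs: r0:Add2,r1:1,r2:3,r3:17,r4:Add1
  c12: CDB Add1=16; issue ADD r3<-Add1  regs: r0:Add2,r1:1,r2:3,r3:Add1,r4:16
  c13: stall  regs: r0:Add2,r1:1,r2:3,r3:Add1,r4:16
  c14: stall  regs: r0:Add2,r1:1,r2:3,r3:Add1,r4:16
  c15: CDB Add1=17; issue ADD r0<-Add1  regs: r0:Add1,r1:1,r2:3,r3:17,r4:16
  c16: CDB Add2=33; issue MUL r2<-Mul1  regs: r0:Add1,r1:1,r2:Mul1,r3:17,r4:16
  c17: issue MUL r3<-Mul2  regs: r0:Add1,r1:1,r2:Mul1,r3:Mul2,r4:16
  c18: CDB Add1=6  regs: r0:6,r1:1,r2:Mul1,r3:Mul2,r4:16
  c19: -  regs: r0:6,r1:1,r2:Mul1,r3:Mul2,r4:16

STATUS = VALUE 16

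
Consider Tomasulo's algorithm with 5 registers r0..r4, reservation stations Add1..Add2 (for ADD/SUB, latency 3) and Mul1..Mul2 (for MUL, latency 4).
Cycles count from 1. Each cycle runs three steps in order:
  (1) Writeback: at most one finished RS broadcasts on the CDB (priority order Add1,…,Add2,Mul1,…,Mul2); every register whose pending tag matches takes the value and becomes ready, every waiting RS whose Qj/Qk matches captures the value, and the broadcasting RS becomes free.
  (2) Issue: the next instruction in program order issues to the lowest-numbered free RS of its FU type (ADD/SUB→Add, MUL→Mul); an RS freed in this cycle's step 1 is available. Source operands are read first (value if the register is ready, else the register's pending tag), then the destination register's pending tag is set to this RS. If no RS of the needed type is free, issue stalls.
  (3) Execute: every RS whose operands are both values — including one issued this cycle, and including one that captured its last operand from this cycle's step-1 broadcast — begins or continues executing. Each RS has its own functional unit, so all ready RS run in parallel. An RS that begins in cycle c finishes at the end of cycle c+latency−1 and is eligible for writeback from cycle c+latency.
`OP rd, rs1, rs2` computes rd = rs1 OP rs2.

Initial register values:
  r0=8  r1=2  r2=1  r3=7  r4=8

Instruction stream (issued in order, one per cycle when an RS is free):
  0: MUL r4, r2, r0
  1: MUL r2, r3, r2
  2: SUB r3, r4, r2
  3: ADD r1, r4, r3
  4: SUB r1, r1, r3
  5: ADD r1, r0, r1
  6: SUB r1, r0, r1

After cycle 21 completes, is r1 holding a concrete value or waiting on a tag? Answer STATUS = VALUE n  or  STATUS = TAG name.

STATUS = VALUE -8

c1: issue MUL r4<-Mul1 | r0:8,r1:2,r2:1,r3:7,r4:Mul1
c2: issue MUL r2<-Mul2 | r0:8,r1:2,r2:Mul2,r3:7,r4:Mul1
c3: issue SUB r3<-Add1 | r0:8,r1:2,r2:Mul2,r3:Add1,r4:Mul1
c4: issue ADD r1<-Add2 | r0:8,r1:Add2,r2:Mul2,r3:Add1,r4:Mul1
c5: CDB Mul1=8; stall | r0:8,r1:Add2,r2:Mul2,r3:Add1,r4:8
c6: CDB Mul2=7; stall | r0:8,r1:Add2,r2:7,r3:Add1,r4:8
c7: stall | r0:8,r1:Add2,r2:7,r3:Add1,r4:8
c8: stall | r0:8,r1:Add2,r2:7,r3:Add1,r4:8
c9: CDB Add1=1; issue SUB r1<-Add1 | r0:8,r1:Add1,r2:7,r3:1,r4:8
c10: stall | r0:8,r1:Add1,r2:7,r3:1,r4:8
c11: stall | r0:8,r1:Add1,r2:7,r3:1,r4:8
c12: CDB Add2=9; issue ADD r1<-Add2 | r0:8,r1:Add2,r2:7,r3:1,r4:8
c13: stall | r0:8,r1:Add2,r2:7,r3:1,r4:8
c14: stall | r0:8,r1:Add2,r2:7,r3:1,r4:8
c15: CDB Add1=8; issue SUB r1<-Add1 | r0:8,r1:Add1,r2:7,r3:1,r4:8
c16: - | r0:8,r1:Add1,r2:7,r3:1,r4:8
c17: - | r0:8,r1:Add1,r2:7,r3:1,r4:8
c18: CDB Add2=16 | r0:8,r1:Add1,r2:7,r3:1,r4:8
c19: - | r0:8,r1:Add1,r2:7,r3:1,r4:8
c20: - | r0:8,r1:Add1,r2:7,r3:1,r4:8
c21: CDB Add1=-8 | r0:8,r1:-8,r2:7,r3:1,r4:8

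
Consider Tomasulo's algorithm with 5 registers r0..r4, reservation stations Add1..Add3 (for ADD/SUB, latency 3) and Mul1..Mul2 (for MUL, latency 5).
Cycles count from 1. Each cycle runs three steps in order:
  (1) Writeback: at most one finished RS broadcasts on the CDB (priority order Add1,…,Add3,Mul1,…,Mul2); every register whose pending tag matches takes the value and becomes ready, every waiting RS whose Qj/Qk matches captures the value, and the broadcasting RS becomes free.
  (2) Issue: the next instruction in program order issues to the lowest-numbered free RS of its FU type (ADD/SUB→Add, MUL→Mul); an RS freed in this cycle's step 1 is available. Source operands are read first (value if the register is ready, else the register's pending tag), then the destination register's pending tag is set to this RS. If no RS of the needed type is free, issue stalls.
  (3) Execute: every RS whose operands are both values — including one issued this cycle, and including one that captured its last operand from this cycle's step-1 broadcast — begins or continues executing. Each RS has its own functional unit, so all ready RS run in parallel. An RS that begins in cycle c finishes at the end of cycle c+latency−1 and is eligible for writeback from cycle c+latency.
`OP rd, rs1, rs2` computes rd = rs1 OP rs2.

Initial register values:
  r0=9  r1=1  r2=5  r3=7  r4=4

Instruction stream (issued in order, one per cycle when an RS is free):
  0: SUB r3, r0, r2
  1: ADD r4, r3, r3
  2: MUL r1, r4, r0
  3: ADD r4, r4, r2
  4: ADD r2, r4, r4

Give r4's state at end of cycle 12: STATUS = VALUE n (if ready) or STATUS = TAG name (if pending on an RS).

STATUS = VALUE 13

cycle 1: issue SUB r3<-Add1 // r0:9,r1:1,r2:5,r3:Add1,r4:4
cycle 2: issue ADD r4<-Add2 // r0:9,r1:1,r2:5,r3:Add1,r4:Add2
cycle 3: issue MUL r1<-Mul1 // r0:9,r1:Mul1,r2:5,r3:Add1,r4:Add2
cycle 4: CDB Add1=4; issue ADD r4<-Add1 // r0:9,r1:Mul1,r2:5,r3:4,r4:Add1
cycle 5: issue ADD r2<-Add3 // r0:9,r1:Mul1,r2:Add3,r3:4,r4:Add1
cycle 6: - // r0:9,r1:Mul1,r2:Add3,r3:4,r4:Add1
cycle 7: CDB Add2=8 // r0:9,r1:Mul1,r2:Add3,r3:4,r4:Add1
cycle 8: - // r0:9,r1:Mul1,r2:Add3,r3:4,r4:Add1
cycle 9: - // r0:9,r1:Mul1,r2:Add3,r3:4,r4:Add1
cycle 10: CDB Add1=13 // r0:9,r1:Mul1,r2:Add3,r3:4,r4:13
cycle 11: - // r0:9,r1:Mul1,r2:Add3,r3:4,r4:13
cycle 12: CDB Mul1=72 // r0:9,r1:72,r2:Add3,r3:4,r4:13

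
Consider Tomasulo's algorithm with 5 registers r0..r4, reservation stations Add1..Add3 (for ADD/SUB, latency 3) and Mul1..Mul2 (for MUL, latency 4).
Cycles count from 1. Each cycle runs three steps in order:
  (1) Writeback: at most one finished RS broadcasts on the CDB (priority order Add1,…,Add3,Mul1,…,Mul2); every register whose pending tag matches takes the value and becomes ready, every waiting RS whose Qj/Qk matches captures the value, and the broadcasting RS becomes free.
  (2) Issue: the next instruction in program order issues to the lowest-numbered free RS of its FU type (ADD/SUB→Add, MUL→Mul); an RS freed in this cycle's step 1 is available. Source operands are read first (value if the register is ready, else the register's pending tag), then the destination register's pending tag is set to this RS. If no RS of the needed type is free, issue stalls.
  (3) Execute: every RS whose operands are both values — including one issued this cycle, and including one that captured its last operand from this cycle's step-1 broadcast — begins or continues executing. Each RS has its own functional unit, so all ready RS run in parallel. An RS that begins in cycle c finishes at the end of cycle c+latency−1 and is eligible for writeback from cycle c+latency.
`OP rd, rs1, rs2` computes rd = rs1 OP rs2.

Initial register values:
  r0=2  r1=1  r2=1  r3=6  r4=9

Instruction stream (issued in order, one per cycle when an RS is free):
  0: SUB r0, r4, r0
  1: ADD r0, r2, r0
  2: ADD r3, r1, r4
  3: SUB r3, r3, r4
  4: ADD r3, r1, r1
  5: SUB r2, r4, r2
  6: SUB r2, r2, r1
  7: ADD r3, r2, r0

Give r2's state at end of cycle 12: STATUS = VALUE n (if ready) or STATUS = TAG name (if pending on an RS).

STATUS = TAG Add1

cycle 1: issue SUB r0<-Add1 // r0:Add1,r1:1,r2:1,r3:6,r4:9
cycle 2: issue ADD r0<-Add2 // r0:Add2,r1:1,r2:1,r3:6,r4:9
cycle 3: issue ADD r3<-Add3 // r0:Add2,r1:1,r2:1,r3:Add3,r4:9
cycle 4: CDB Add1=7; issue SUB r3<-Add1 // r0:Add2,r1:1,r2:1,r3:Add1,r4:9
cycle 5: stall // r0:Add2,r1:1,r2:1,r3:Add1,r4:9
cycle 6: CDB Add3=10; issue ADD r3<-Add3 // r0:Add2,r1:1,r2:1,r3:Add3,r4:9
cycle 7: CDB Add2=8; issue SUB r2<-Add2 // r0:8,r1:1,r2:Add2,r3:Add3,r4:9
cycle 8: stall // r0:8,r1:1,r2:Add2,r3:Add3,r4:9
cycle 9: CDB Add1=1; issue SUB r2<-Add1 // r0:8,r1:1,r2:Add1,r3:Add3,r4:9
cycle 10: CDB Add2=8; issue ADD r3<-Add2 // r0:8,r1:1,r2:Add1,r3:Add2,r4:9
cycle 11: CDB Add3=2 // r0:8,r1:1,r2:Add1,r3:Add2,r4:9
cycle 12: - // r0:8,r1:1,r2:Add1,r3:Add2,r4:9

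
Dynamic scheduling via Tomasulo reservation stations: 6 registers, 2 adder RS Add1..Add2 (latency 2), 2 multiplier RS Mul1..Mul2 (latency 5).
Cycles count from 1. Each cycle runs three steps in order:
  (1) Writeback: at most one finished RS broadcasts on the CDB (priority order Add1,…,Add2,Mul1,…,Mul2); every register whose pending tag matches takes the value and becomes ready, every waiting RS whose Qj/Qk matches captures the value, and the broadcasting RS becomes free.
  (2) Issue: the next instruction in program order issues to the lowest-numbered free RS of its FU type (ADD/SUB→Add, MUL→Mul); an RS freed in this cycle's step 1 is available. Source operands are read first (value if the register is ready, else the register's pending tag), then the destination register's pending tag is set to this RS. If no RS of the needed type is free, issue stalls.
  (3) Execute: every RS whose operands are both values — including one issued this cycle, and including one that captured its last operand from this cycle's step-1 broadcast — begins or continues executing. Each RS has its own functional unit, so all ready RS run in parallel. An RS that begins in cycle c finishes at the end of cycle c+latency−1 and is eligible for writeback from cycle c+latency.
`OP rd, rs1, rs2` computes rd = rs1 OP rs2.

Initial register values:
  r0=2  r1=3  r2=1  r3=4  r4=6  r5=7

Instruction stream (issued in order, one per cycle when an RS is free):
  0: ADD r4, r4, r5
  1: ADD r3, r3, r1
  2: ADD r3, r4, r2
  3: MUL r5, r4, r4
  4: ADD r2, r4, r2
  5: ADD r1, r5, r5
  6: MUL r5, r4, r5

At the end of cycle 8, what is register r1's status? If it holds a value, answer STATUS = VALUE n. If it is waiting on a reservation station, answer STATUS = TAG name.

STATUS = TAG Add2

c1: issue ADD r4<-Add1 | r0:2,r1:3,r2:1,r3:4,r4:Add1,r5:7
c2: issue ADD r3<-Add2 | r0:2,r1:3,r2:1,r3:Add2,r4:Add1,r5:7
c3: CDB Add1=13; issue ADD r3<-Add1 | r0:2,r1:3,r2:1,r3:Add1,r4:13,r5:7
c4: CDB Add2=7; issue MUL r5<-Mul1 | r0:2,r1:3,r2:1,r3:Add1,r4:13,r5:Mul1
c5: CDB Add1=14; issue ADD r2<-Add1 | r0:2,r1:3,r2:Add1,r3:14,r4:13,r5:Mul1
c6: issue ADD r1<-Add2 | r0:2,r1:Add2,r2:Add1,r3:14,r4:13,r5:Mul1
c7: CDB Add1=14; issue MUL r5<-Mul2 | r0:2,r1:Add2,r2:14,r3:14,r4:13,r5:Mul2
c8: - | r0:2,r1:Add2,r2:14,r3:14,r4:13,r5:Mul2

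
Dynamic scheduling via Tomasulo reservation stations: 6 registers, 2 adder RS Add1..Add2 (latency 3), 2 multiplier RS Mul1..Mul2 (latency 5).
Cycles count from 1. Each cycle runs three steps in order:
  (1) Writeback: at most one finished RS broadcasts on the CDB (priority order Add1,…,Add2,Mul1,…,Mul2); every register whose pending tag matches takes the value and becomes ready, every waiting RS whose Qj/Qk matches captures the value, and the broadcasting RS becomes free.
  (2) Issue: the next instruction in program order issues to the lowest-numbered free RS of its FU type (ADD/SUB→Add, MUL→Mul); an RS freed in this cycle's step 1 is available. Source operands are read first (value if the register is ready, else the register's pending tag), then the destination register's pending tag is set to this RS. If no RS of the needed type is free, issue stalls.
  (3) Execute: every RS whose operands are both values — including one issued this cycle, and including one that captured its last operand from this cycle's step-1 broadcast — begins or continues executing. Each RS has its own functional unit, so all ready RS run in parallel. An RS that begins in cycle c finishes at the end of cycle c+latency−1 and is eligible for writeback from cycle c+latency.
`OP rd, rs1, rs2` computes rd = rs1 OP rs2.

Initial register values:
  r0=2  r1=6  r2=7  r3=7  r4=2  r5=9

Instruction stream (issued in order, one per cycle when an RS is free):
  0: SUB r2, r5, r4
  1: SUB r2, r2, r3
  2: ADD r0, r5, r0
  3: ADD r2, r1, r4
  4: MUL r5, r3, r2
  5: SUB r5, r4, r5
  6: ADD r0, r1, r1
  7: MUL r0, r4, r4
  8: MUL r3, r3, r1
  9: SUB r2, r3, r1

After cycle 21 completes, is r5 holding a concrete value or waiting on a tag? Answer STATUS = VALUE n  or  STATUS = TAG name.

cycle 1: issue SUB r2<-Add1 // r0:2,r1:6,r2:Add1,r3:7,r4:2,r5:9
cycle 2: issue SUB r2<-Add2 // r0:2,r1:6,r2:Add2,r3:7,r4:2,r5:9
cycle 3: stall // r0:2,r1:6,r2:Add2,r3:7,r4:2,r5:9
cycle 4: CDB Add1=7; issue ADD r0<-Add1 // r0:Add1,r1:6,r2:Add2,r3:7,r4:2,r5:9
cycle 5: stall // r0:Add1,r1:6,r2:Add2,r3:7,r4:2,r5:9
cycle 6: stall // r0:Add1,r1:6,r2:Add2,r3:7,r4:2,r5:9
cycle 7: CDB Add1=11; issue ADD r2<-Add1 // r0:11,r1:6,r2:Add1,r3:7,r4:2,r5:9
cycle 8: CDB Add2=0; issue MUL r5<-Mul1 // r0:11,r1:6,r2:Add1,r3:7,r4:2,r5:Mul1
cycle 9: issue SUB r5<-Add2 // r0:11,r1:6,r2:Add1,r3:7,r4:2,r5:Add2
cycle 10: CDB Add1=8; issue ADD r0<-Add1 // r0:Add1,r1:6,r2:8,r3:7,r4:2,r5:Add2
cycle 11: issue MUL r0<-Mul2 // r0:Mul2,r1:6,r2:8,r3:7,r4:2,r5:Add2
cycle 12: stall // r0:Mul2,r1:6,r2:8,r3:7,r4:2,r5:Add2
cycle 13: CDB Add1=12; stall // r0:Mul2,r1:6,r2:8,r3:7,r4:2,r5:Add2
cycle 14: stall // r0:Mul2,r1:6,r2:8,r3:7,r4:2,r5:Add2
cycle 15: CDB Mul1=56; issue MUL r3<-Mul1 // r0:Mul2,r1:6,r2:8,r3:Mul1,r4:2,r5:Add2
cycle 16: CDB Mul2=4; issue SUB r2<-Add1 // r0:4,r1:6,r2:Add1,r3:Mul1,r4:2,r5:Add2
cycle 17: - // r0:4,r1:6,r2:Add1,r3:Mul1,r4:2,r5:Add2
cycle 18: CDB Add2=-54 // r0:4,r1:6,r2:Add1,r3:Mul1,r4:2,r5:-54
cycle 19: - // r0:4,r1:6,r2:Add1,r3:Mul1,r4:2,r5:-54
cycle 20: CDB Mul1=42 // r0:4,r1:6,r2:Add1,r3:42,r4:2,r5:-54
cycle 21: - // r0:4,r1:6,r2:Add1,r3:42,r4:2,r5:-54

STATUS = VALUE -54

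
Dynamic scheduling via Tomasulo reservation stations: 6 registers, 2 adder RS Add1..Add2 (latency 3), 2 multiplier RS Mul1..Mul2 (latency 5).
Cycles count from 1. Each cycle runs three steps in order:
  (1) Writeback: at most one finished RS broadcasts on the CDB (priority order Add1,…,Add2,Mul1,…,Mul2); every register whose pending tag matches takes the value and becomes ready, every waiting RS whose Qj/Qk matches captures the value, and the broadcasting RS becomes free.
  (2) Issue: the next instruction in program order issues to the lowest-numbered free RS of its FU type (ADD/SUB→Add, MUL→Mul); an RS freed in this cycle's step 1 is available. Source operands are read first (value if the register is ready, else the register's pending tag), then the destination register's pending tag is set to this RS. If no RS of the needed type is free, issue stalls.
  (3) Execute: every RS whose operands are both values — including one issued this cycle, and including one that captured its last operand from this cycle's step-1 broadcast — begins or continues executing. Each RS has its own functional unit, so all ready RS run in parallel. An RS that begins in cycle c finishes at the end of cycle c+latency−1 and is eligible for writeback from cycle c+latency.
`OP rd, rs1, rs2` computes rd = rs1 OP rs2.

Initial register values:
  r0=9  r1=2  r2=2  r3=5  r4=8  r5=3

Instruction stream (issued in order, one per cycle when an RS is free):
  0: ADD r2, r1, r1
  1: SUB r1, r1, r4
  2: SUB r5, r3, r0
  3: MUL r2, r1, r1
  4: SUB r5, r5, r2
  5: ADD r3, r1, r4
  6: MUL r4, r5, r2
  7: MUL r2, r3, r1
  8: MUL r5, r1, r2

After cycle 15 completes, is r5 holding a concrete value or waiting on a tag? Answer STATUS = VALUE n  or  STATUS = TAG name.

STATUS = VALUE -40

cycle 1: issue ADD r2<-Add1 // r0:9,r1:2,r2:Add1,r3:5,r4:8,r5:3
cycle 2: issue SUB r1<-Add2 // r0:9,r1:Add2,r2:Add1,r3:5,r4:8,r5:3
cycle 3: stall // r0:9,r1:Add2,r2:Add1,r3:5,r4:8,r5:3
cycle 4: CDB Add1=4; issue SUB r5<-Add1 // r0:9,r1:Add2,r2:4,r3:5,r4:8,r5:Add1
cycle 5: CDB Add2=-6; issue MUL r2<-Mul1 // r0:9,r1:-6,r2:Mul1,r3:5,r4:8,r5:Add1
cycle 6: issue SUB r5<-Add2 // r0:9,r1:-6,r2:Mul1,r3:5,r4:8,r5:Add2
cycle 7: CDB Add1=-4; issue ADD r3<-Add1 // r0:9,r1:-6,r2:Mul1,r3:Add1,r4:8,r5:Add2
cycle 8: issue MUL r4<-Mul2 // r0:9,r1:-6,r2:Mul1,r3:Add1,r4:Mul2,r5:Add2
cycle 9: stall // r0:9,r1:-6,r2:Mul1,r3:Add1,r4:Mul2,r5:Add2
cycle 10: CDB Add1=2; stall // r0:9,r1:-6,r2:Mul1,r3:2,r4:Mul2,r5:Add2
cycle 11: CDB Mul1=36; issue MUL r2<-Mul1 // r0:9,r1:-6,r2:Mul1,r3:2,r4:Mul2,r5:Add2
cycle 12: stall // r0:9,r1:-6,r2:Mul1,r3:2,r4:Mul2,r5:Add2
cycle 13: stall // r0:9,r1:-6,r2:Mul1,r3:2,r4:Mul2,r5:Add2
cycle 14: CDB Add2=-40; stall // r0:9,r1:-6,r2:Mul1,r3:2,r4:Mul2,r5:-40
cycle 15: stall // r0:9,r1:-6,r2:Mul1,r3:2,r4:Mul2,r5:-40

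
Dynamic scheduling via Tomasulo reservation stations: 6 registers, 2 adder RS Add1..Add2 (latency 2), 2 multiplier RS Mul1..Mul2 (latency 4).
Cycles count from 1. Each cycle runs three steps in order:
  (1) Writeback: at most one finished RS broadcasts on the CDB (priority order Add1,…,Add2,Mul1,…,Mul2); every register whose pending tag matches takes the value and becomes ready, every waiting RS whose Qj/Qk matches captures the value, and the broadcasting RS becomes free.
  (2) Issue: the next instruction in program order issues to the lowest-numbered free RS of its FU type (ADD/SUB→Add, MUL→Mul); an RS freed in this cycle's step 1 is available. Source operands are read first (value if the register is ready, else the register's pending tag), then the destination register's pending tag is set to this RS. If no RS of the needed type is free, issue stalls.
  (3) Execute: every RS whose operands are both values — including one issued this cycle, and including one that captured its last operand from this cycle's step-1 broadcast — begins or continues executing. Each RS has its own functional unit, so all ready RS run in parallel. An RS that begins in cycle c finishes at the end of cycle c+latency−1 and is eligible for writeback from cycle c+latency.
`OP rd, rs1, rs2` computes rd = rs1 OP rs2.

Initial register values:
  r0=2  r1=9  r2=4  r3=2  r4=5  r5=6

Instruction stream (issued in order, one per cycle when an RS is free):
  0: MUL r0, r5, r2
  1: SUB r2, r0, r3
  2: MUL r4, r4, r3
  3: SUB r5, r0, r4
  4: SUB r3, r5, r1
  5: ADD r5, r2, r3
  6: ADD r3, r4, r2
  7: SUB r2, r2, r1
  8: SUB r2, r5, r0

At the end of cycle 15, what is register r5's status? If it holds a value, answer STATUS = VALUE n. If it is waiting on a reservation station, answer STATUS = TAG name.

cycle 1: issue MUL r0<-Mul1 // r0:Mul1,r1:9,r2:4,r3:2,r4:5,r5:6
cycle 2: issue SUB r2<-Add1 // r0:Mul1,r1:9,r2:Add1,r3:2,r4:5,r5:6
cycle 3: issue MUL r4<-Mul2 // r0:Mul1,r1:9,r2:Add1,r3:2,r4:Mul2,r5:6
cycle 4: issue SUB r5<-Add2 // r0:Mul1,r1:9,r2:Add1,r3:2,r4:Mul2,r5:Add2
cycle 5: CDB Mul1=24; stall // r0:24,r1:9,r2:Add1,r3:2,r4:Mul2,r5:Add2
cycle 6: stall // r0:24,r1:9,r2:Add1,r3:2,r4:Mul2,r5:Add2
cycle 7: CDB Add1=22; issue SUB r3<-Add1 // r0:24,r1:9,r2:22,r3:Add1,r4:Mul2,r5:Add2
cycle 8: CDB Mul2=10; stall // r0:24,r1:9,r2:22,r3:Add1,r4:10,r5:Add2
cycle 9: stall // r0:24,r1:9,r2:22,r3:Add1,r4:10,r5:Add2
cycle 10: CDB Add2=14; issue ADD r5<-Add2 // r0:24,r1:9,r2:22,r3:Add1,r4:10,r5:Add2
cycle 11: stall // r0:24,r1:9,r2:22,r3:Add1,r4:10,r5:Add2
cycle 12: CDB Add1=5; issue ADD r3<-Add1 // r0:24,r1:9,r2:22,r3:Add1,r4:10,r5:Add2
cycle 13: stall // r0:24,r1:9,r2:22,r3:Add1,r4:10,r5:Add2
cycle 14: CDB Add1=32; issue SUB r2<-Add1 // r0:24,r1:9,r2:Add1,r3:32,r4:10,r5:Add2
cycle 15: CDB Add2=27; issue SUB r2<-Add2 // r0:24,r1:9,r2:Add2,r3:32,r4:10,r5:27

STATUS = VALUE 27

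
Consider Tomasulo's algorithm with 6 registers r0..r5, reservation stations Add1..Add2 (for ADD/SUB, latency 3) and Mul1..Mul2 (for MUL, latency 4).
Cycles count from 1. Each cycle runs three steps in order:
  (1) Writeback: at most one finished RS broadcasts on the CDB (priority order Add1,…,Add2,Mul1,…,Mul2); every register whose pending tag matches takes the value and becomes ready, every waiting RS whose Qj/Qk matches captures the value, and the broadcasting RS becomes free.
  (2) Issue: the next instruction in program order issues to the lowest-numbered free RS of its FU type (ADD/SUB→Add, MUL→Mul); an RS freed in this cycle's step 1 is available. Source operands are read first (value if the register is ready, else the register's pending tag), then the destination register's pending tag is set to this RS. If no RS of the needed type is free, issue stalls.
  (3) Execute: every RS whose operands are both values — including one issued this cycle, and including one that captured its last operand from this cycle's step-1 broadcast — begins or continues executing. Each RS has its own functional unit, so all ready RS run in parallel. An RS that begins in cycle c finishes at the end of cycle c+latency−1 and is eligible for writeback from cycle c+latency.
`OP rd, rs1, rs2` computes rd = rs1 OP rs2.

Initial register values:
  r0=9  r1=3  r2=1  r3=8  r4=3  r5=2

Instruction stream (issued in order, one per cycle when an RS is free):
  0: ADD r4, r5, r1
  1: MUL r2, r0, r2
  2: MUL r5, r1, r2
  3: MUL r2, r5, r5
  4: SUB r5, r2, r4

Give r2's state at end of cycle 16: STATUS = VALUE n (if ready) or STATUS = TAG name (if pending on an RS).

  c1: issue ADD r4<-Add1  regs: r0:9,r1:3,r2:1,r3:8,r4:Add1,r5:2
  c2: issue MUL r2<-Mul1  regs: r0:9,r1:3,r2:Mul1,r3:8,r4:Add1,r5:2
  c3: issue MUL r5<-Mul2  regs: r0:9,r1:3,r2:Mul1,r3:8,r4:Add1,r5:Mul2
  c4: CDB Add1=5; stall  regs: r0:9,r1:3,r2:Mul1,r3:8,r4:5,r5:Mul2
  c5: stall  regs: r0:9,r1:3,r2:Mul1,r3:8,r4:5,r5:Mul2
  c6: CDB Mul1=9; issue MUL r2<-Mul1  regs: r0:9,r1:3,r2:Mul1,r3:8,r4:5,r5:Mul2
  c7: issue SUB r5<-Add1  regs: r0:9,r1:3,r2:Mul1,r3:8,r4:5,r5:Add1
  c8: -  regs: r0:9,r1:3,r2:Mul1,r3:8,r4:5,r5:Add1
  c9: -  regs: r0:9,r1:3,r2:Mul1,r3:8,r4:5,r5:Add1
  c10: CDB Mul2=27  regs: r0:9,r1:3,r2:Mul1,r3:8,r4:5,r5:Add1
  c11: -  regs: r0:9,r1:3,r2:Mul1,r3:8,r4:5,r5:Add1
  c12: -  regs: r0:9,r1:3,r2:Mul1,r3:8,r4:5,r5:Add1
  c13: -  regs: r0:9,r1:3,r2:Mul1,r3:8,r4:5,r5:Add1
  c14: CDB Mul1=729  regs: r0:9,r1:3,r2:729,r3:8,r4:5,r5:Add1
  c15: -  regs: r0:9,r1:3,r2:729,r3:8,r4:5,r5:Add1
  c16: -  regs: r0:9,r1:3,r2:729,r3:8,r4:5,r5:Add1

STATUS = VALUE 729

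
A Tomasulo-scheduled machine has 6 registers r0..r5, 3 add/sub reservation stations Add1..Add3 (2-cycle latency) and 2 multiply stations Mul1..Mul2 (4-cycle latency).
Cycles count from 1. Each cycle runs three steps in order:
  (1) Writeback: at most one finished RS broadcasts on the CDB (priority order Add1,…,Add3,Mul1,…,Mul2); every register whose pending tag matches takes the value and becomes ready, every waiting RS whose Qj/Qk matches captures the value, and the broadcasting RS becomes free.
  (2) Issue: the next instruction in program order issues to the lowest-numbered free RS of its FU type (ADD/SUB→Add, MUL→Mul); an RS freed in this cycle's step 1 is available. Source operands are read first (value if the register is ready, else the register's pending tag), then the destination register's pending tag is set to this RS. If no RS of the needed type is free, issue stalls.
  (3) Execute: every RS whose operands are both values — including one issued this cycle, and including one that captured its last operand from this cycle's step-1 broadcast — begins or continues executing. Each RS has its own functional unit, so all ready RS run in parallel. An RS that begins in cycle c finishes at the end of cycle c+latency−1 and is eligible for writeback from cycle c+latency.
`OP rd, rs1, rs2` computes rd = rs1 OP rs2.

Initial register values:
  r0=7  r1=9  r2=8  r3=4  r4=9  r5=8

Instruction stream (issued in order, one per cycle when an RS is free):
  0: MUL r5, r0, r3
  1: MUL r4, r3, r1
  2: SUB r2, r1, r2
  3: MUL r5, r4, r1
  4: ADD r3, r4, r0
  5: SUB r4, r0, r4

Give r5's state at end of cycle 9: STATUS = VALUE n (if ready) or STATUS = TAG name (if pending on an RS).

STATUS = TAG Mul1

c1: issue MUL r5<-Mul1 | r0:7,r1:9,r2:8,r3:4,r4:9,r5:Mul1
c2: issue MUL r4<-Mul2 | r0:7,r1:9,r2:8,r3:4,r4:Mul2,r5:Mul1
c3: issue SUB r2<-Add1 | r0:7,r1:9,r2:Add1,r3:4,r4:Mul2,r5:Mul1
c4: stall | r0:7,r1:9,r2:Add1,r3:4,r4:Mul2,r5:Mul1
c5: CDB Add1=1; stall | r0:7,r1:9,r2:1,r3:4,r4:Mul2,r5:Mul1
c6: CDB Mul1=28; issue MUL r5<-Mul1 | r0:7,r1:9,r2:1,r3:4,r4:Mul2,r5:Mul1
c7: CDB Mul2=36; issue ADD r3<-Add1 | r0:7,r1:9,r2:1,r3:Add1,r4:36,r5:Mul1
c8: issue SUB r4<-Add2 | r0:7,r1:9,r2:1,r3:Add1,r4:Add2,r5:Mul1
c9: CDB Add1=43 | r0:7,r1:9,r2:1,r3:43,r4:Add2,r5:Mul1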